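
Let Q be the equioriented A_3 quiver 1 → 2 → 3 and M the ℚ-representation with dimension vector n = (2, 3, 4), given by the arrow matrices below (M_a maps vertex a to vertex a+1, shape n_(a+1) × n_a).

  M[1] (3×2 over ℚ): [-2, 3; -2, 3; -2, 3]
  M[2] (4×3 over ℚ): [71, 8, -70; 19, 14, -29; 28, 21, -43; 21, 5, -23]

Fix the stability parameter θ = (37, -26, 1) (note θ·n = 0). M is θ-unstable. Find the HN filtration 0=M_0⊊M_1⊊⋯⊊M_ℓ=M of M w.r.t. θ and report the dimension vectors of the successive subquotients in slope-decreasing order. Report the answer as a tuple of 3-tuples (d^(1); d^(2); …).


Interval decomposition of M: I[1,1], I[1,3], I[2,3]^2, I[3,3].
HN type (ℓ=4): μ^(1)=37; μ^(2)=4; μ^(3)=1; μ^(4)=-26

((1, 0, 0); (1, 1, 1); (0, 0, 3); (0, 2, 0))


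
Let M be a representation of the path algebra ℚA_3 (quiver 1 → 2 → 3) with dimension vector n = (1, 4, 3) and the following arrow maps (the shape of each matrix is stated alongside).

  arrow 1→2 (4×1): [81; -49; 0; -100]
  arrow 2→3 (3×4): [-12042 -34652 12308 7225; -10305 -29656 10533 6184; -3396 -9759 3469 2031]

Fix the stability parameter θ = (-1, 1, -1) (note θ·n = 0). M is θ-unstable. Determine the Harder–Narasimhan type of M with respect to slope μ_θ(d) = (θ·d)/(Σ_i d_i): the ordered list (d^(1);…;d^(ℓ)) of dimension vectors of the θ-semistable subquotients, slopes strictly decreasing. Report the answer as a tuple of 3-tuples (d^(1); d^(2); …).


Via rank(M_{q-1}∘⋯∘M_p): M ≅ I[1,3], I[2,2], I[2,3]^2.
μ_θ-semistable layers: μ^(1)=1; μ^(2)=0; μ^(3)=-1

((0, 1, 0); (0, 3, 3); (1, 0, 0))


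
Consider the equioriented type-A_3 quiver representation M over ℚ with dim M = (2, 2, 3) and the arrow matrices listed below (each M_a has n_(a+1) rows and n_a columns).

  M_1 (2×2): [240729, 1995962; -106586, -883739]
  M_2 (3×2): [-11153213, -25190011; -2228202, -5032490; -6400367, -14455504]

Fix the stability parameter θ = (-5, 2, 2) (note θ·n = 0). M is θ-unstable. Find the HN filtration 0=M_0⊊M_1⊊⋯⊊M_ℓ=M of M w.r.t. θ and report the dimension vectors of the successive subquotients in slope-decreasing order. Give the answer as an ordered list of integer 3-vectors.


Interval decomposition of M: I[1,3]^2, I[3,3].
HN type (ℓ=2): μ^(1)=2; μ^(2)=-5

((0, 2, 3); (2, 0, 0))


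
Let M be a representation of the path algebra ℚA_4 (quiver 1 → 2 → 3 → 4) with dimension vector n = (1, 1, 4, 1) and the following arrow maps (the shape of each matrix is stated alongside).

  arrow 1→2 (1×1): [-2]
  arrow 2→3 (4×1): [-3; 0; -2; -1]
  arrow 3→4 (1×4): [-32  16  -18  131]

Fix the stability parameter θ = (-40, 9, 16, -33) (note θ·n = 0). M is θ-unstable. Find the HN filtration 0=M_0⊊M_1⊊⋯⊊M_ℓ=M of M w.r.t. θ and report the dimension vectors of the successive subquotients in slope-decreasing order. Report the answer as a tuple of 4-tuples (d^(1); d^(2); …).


Interval decomposition of M: I[1,4], I[3,3]^3.
HN type (ℓ=3): μ^(1)=16; μ^(2)=-8/3; μ^(3)=-40

((0, 0, 3, 0); (0, 1, 1, 1); (1, 0, 0, 0))


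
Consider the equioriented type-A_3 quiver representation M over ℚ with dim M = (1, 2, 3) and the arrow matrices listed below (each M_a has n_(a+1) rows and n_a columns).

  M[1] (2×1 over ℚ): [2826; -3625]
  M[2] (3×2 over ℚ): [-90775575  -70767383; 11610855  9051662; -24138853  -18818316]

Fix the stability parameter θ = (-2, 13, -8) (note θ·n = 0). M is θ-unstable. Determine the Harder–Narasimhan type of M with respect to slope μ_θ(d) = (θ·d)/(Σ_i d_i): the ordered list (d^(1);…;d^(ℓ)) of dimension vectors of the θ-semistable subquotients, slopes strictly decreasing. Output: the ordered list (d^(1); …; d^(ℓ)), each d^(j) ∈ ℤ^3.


Interval decomposition of M: I[1,3], I[2,3], I[3,3].
HN type (ℓ=3): μ^(1)=5/2; μ^(2)=-2; μ^(3)=-8

((0, 2, 2); (1, 0, 0); (0, 0, 1))


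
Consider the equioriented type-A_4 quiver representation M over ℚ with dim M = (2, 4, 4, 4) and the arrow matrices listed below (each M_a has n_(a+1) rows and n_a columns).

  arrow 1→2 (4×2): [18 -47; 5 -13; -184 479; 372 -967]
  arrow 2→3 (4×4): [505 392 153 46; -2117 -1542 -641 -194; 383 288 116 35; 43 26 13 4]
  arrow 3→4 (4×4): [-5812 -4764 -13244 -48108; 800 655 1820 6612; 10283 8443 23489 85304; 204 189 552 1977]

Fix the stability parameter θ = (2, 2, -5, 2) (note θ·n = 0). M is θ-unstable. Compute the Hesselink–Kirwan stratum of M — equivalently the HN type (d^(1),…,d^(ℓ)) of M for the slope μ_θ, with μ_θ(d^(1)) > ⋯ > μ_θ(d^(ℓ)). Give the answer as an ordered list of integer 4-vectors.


Interval decomposition of M: I[1,2], I[1,3], I[2,4]^2, I[3,4], I[4,4].
HN type (ℓ=4): μ^(1)=2; μ^(2)=-1/3; μ^(3)=-3/2; μ^(4)=-5

((1, 1, 0, 4); (1, 1, 1, 0); (0, 2, 2, 0); (0, 0, 1, 0))


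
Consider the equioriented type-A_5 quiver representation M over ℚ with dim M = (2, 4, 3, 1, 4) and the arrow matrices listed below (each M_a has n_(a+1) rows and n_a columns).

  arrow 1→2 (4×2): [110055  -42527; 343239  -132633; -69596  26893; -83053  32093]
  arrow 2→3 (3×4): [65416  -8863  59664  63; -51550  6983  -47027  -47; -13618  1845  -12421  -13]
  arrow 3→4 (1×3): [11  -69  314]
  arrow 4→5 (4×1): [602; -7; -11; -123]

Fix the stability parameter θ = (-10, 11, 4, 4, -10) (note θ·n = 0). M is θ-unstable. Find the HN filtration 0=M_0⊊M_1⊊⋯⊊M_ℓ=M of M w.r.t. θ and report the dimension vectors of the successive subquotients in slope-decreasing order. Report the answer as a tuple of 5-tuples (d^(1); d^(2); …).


Interval decomposition of M: I[1,2], I[1,5], I[2,2], I[2,3], I[3,3], I[5,5]^3.
HN type (ℓ=5): μ^(1)=11; μ^(2)=15/2; μ^(3)=4; μ^(4)=9/4; μ^(5)=-10

((0, 2, 0, 0, 0); (0, 1, 1, 0, 0); (0, 0, 1, 0, 0); (0, 1, 1, 1, 1); (2, 0, 0, 0, 3))


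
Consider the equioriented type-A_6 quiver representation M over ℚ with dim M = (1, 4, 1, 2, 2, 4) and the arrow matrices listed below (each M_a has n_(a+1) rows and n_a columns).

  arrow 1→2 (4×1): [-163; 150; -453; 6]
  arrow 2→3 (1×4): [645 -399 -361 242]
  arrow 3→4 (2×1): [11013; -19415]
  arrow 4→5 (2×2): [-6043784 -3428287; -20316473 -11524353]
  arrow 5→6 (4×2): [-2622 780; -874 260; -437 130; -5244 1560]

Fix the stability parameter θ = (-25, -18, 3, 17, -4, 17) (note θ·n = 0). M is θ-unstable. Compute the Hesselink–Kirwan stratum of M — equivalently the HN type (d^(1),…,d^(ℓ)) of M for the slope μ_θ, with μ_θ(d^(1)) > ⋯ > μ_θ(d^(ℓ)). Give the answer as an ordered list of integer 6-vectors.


Interval decomposition of M: I[1,2], I[2,2]^2, I[2,6], I[4,5], I[6,6]^3.
HN type (ℓ=5): μ^(1)=17; μ^(2)=13/2; μ^(3)=3; μ^(4)=-18; μ^(5)=-25

((0, 0, 0, 0, 0, 4); (0, 0, 0, 2, 2, 0); (0, 0, 1, 0, 0, 0); (0, 4, 0, 0, 0, 0); (1, 0, 0, 0, 0, 0))


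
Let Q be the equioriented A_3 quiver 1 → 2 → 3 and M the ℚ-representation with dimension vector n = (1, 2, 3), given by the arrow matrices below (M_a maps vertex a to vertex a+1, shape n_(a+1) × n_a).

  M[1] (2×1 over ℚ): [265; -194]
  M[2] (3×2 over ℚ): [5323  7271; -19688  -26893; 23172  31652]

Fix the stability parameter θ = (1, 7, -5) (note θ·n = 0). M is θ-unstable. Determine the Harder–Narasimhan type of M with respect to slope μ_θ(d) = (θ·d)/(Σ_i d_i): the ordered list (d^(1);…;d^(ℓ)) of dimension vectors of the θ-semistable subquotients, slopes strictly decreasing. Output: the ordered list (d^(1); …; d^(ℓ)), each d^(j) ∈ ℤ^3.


Barcode: M ≅ I[1,3], I[2,3], I[3,3]. HN layers by μ_θ (2 steps, strictly decreasing):
  μ^(1)=1; μ^(2)=-5

((1, 2, 2); (0, 0, 1))


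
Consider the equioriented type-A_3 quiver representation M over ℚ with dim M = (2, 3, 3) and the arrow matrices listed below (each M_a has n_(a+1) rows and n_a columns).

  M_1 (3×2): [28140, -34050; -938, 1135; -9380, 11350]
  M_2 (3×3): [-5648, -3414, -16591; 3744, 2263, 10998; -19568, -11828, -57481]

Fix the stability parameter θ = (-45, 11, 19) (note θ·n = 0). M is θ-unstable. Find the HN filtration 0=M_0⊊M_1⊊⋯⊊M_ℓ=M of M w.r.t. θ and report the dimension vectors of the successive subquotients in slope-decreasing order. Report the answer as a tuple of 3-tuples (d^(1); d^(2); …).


Barcode: M ≅ I[1,1], I[1,3], I[2,2], I[2,3], I[3,3]. HN layers by μ_θ (3 steps, strictly decreasing):
  μ^(1)=19; μ^(2)=11; μ^(3)=-45

((0, 0, 3); (0, 3, 0); (2, 0, 0))


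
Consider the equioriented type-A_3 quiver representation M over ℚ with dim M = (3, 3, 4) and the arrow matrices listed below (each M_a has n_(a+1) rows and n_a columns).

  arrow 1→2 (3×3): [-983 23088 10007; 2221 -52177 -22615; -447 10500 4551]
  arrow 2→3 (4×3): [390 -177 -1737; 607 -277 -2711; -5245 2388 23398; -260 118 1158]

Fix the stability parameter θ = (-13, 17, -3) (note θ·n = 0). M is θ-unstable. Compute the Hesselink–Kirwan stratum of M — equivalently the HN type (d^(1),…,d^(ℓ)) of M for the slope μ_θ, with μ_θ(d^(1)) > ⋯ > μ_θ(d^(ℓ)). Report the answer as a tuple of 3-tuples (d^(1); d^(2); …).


Barcode: M ≅ I[1,1], I[1,3]^2, I[2,2], I[3,3]^2. HN layers by μ_θ (4 steps, strictly decreasing):
  μ^(1)=17; μ^(2)=7; μ^(3)=-3; μ^(4)=-13

((0, 1, 0); (0, 2, 2); (0, 0, 2); (3, 0, 0))


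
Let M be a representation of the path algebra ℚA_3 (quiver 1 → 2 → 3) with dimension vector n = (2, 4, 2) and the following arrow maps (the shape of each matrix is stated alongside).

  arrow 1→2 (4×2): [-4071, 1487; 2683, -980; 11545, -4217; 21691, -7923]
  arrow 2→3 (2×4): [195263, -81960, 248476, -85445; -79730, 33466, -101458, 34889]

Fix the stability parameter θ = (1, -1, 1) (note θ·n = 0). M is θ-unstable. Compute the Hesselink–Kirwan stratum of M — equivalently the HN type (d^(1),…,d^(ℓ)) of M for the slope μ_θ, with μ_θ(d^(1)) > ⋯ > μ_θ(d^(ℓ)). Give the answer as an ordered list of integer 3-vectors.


Interval decomposition of M: I[1,2], I[1,3], I[2,2], I[2,3].
HN type (ℓ=3): μ^(1)=1; μ^(2)=0; μ^(3)=-1

((0, 0, 2); (2, 2, 0); (0, 2, 0))


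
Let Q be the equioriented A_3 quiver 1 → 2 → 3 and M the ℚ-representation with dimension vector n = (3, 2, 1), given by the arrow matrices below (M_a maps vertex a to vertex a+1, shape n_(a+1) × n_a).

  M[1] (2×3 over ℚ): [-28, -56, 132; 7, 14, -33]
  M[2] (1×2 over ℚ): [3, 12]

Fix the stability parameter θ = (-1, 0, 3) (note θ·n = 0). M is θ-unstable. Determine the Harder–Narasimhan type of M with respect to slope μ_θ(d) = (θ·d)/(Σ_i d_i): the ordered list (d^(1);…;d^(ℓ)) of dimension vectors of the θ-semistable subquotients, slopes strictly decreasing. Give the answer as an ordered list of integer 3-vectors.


Via rank(M_{q-1}∘⋯∘M_p): M ≅ I[1,1]^2, I[1,2], I[2,3].
μ_θ-semistable layers: μ^(1)=3; μ^(2)=0; μ^(3)=-1

((0, 0, 1); (0, 2, 0); (3, 0, 0))


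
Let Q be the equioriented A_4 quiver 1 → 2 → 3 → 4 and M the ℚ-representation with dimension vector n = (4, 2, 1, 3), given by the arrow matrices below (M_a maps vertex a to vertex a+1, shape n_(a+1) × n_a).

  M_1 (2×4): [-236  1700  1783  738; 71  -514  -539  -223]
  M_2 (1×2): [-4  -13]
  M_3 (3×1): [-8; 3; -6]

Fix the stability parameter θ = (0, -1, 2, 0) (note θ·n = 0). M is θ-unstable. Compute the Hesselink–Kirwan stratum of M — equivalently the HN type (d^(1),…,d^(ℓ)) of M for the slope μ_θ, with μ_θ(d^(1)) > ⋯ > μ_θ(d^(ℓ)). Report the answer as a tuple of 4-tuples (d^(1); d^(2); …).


Via rank(M_{q-1}∘⋯∘M_p): M ≅ I[1,1]^2, I[1,2], I[1,4], I[4,4]^2.
μ_θ-semistable layers: μ^(1)=1; μ^(2)=0; μ^(3)=-1/2

((0, 0, 1, 1); (2, 0, 0, 2); (2, 2, 0, 0))


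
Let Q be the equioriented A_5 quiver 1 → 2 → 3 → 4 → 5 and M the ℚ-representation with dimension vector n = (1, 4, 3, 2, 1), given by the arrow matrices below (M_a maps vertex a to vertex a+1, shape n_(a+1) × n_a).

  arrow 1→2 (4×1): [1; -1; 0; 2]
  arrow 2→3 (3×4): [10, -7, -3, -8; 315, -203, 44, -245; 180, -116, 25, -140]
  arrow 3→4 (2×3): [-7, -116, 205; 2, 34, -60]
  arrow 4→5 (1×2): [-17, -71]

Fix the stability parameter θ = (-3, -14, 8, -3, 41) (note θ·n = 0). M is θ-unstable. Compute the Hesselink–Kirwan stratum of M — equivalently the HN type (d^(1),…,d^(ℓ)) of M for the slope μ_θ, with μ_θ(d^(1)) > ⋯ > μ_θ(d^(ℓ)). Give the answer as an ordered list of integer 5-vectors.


Via rank(M_{q-1}∘⋯∘M_p): M ≅ I[1,5], I[2,2], I[2,3], I[2,4].
μ_θ-semistable layers: μ^(1)=41; μ^(2)=8; μ^(3)=5/2; μ^(4)=-17/2; μ^(5)=-14

((0, 0, 0, 0, 1); (0, 0, 1, 0, 0); (0, 0, 2, 2, 0); (1, 1, 0, 0, 0); (0, 3, 0, 0, 0))


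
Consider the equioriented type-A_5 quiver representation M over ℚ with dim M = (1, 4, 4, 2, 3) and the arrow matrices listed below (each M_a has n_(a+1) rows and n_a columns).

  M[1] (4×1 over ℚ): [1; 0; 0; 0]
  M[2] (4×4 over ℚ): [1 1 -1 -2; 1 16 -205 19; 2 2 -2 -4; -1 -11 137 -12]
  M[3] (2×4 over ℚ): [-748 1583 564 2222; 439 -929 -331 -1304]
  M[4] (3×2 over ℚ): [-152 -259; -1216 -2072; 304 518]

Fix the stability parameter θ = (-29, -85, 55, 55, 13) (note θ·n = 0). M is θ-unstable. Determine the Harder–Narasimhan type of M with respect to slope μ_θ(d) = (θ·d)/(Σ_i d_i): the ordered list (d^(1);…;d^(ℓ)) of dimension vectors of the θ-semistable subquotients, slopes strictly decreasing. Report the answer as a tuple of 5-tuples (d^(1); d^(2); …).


Via rank(M_{q-1}∘⋯∘M_p): M ≅ I[1,4], I[2,2]^2, I[2,5], I[3,3]^2, I[5,5]^2.
μ_θ-semistable layers: μ^(1)=55; μ^(2)=41; μ^(3)=13; μ^(4)=-57; μ^(5)=-85

((0, 0, 3, 1, 0); (0, 0, 1, 1, 1); (0, 0, 0, 0, 2); (1, 1, 0, 0, 0); (0, 3, 0, 0, 0))


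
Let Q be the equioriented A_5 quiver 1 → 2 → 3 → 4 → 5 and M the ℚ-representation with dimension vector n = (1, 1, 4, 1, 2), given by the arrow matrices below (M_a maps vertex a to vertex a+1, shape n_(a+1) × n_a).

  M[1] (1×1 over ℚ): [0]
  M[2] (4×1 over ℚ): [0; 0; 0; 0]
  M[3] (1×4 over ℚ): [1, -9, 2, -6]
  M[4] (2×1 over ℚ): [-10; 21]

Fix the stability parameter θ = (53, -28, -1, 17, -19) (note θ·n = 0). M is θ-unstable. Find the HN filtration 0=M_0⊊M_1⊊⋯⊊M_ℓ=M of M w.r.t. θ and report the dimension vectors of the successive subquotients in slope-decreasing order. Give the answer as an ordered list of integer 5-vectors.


Via rank(M_{q-1}∘⋯∘M_p): M ≅ I[1,1], I[2,2], I[3,3]^3, I[3,5], I[5,5].
μ_θ-semistable layers: μ^(1)=53; μ^(2)=-1; μ^(3)=-19; μ^(4)=-28

((1, 0, 0, 0, 0); (0, 0, 4, 1, 1); (0, 0, 0, 0, 1); (0, 1, 0, 0, 0))


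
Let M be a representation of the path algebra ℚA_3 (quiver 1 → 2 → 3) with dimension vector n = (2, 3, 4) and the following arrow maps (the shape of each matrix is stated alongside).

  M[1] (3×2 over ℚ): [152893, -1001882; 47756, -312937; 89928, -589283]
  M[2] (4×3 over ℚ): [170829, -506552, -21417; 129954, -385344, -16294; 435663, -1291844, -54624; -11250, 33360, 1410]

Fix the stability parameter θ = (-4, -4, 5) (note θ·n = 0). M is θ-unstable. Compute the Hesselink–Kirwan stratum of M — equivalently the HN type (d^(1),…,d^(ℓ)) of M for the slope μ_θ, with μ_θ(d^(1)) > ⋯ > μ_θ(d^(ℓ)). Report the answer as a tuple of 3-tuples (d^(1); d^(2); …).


Barcode: M ≅ I[1,3]^2, I[2,2], I[3,3]^2. HN layers by μ_θ (2 steps, strictly decreasing):
  μ^(1)=5; μ^(2)=-4

((0, 0, 4); (2, 3, 0))


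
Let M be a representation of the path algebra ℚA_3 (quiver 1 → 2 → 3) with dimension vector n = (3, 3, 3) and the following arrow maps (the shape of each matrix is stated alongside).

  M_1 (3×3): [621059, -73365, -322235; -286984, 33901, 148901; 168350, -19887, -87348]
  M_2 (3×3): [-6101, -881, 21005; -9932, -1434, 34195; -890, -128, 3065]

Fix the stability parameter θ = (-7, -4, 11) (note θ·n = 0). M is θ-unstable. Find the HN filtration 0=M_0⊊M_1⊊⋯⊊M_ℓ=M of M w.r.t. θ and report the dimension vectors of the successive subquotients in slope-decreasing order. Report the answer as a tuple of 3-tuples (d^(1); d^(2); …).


Barcode: M ≅ I[1,2], I[1,3]^2, I[3,3]. HN layers by μ_θ (3 steps, strictly decreasing):
  μ^(1)=11; μ^(2)=-4; μ^(3)=-7

((0, 0, 3); (0, 3, 0); (3, 0, 0))


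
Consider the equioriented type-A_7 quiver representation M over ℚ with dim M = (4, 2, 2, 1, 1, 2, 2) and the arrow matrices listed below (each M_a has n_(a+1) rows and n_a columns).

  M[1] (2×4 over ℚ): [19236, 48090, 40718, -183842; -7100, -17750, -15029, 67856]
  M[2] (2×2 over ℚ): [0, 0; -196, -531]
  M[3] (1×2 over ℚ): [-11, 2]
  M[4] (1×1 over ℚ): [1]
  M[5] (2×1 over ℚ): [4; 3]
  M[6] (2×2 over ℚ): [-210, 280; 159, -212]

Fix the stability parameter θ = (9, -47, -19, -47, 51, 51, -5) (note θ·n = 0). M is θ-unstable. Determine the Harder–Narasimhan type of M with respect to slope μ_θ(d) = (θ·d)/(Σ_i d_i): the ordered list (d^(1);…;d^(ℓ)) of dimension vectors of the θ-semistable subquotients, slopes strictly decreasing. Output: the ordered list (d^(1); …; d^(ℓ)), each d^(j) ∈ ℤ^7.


Interval decomposition of M: I[1,1]^2, I[1,2], I[1,6], I[3,3], I[6,7], I[7,7].
HN type (ℓ=6): μ^(1)=51; μ^(2)=23; μ^(3)=9; μ^(4)=-5; μ^(5)=-19; μ^(6)=-26

((0, 0, 0, 0, 1, 1, 0); (0, 0, 0, 0, 0, 1, 1); (2, 0, 0, 0, 0, 0, 0); (0, 0, 0, 0, 0, 0, 1); (1, 1, 1, 0, 0, 0, 0); (1, 1, 1, 1, 0, 0, 0))


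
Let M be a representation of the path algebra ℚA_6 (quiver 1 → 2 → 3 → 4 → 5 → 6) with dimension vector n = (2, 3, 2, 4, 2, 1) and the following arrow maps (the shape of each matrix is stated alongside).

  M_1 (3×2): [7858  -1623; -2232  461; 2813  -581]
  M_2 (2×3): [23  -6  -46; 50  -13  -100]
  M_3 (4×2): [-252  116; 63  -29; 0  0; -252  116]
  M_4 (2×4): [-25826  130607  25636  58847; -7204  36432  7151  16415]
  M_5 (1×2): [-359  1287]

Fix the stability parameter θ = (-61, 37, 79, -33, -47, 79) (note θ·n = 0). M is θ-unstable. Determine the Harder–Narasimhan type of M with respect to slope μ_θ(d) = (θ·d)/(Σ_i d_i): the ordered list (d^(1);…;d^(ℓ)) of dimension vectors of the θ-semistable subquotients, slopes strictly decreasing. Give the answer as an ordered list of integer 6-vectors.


Via rank(M_{q-1}∘⋯∘M_p): M ≅ I[1,2], I[1,3], I[2,6], I[4,4]^2, I[4,5].
μ_θ-semistable layers: μ^(1)=79; μ^(2)=37; μ^(3)=9; μ^(4)=-33; μ^(5)=-40; μ^(6)=-61

((0, 0, 1, 0, 0, 1); (0, 2, 0, 0, 0, 0); (0, 1, 1, 1, 1, 0); (0, 0, 0, 2, 0, 0); (0, 0, 0, 1, 1, 0); (2, 0, 0, 0, 0, 0))


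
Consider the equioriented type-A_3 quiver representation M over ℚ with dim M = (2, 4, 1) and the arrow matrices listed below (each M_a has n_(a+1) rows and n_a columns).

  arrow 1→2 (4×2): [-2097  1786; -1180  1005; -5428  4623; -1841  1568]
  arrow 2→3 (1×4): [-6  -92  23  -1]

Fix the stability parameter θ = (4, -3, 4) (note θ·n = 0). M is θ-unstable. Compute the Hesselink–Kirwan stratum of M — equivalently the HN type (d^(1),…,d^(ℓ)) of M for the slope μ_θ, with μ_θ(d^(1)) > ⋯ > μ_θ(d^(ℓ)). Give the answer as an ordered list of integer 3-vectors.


Via rank(M_{q-1}∘⋯∘M_p): M ≅ I[1,2], I[1,3], I[2,2]^2.
μ_θ-semistable layers: μ^(1)=4; μ^(2)=1/2; μ^(3)=-3

((0, 0, 1); (2, 2, 0); (0, 2, 0))


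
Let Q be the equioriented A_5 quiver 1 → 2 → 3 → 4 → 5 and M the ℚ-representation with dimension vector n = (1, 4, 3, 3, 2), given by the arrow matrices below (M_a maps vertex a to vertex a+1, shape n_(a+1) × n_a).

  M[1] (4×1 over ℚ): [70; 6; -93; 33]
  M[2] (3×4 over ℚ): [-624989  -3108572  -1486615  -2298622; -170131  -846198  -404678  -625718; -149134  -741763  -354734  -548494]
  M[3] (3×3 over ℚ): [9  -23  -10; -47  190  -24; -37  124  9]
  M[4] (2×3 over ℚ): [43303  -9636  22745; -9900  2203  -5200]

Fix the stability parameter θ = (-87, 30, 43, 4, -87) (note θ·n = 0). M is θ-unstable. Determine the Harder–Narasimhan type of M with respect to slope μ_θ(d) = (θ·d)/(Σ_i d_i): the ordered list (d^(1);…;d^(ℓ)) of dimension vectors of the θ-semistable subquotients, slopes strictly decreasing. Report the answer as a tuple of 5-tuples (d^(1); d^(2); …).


Barcode: M ≅ I[1,5], I[2,2], I[2,4], I[2,5]. HN layers by μ_θ (4 steps, strictly decreasing):
  μ^(1)=30; μ^(2)=77/3; μ^(3)=-5/2; μ^(4)=-87

((0, 1, 0, 0, 0); (0, 1, 1, 1, 0); (0, 2, 2, 2, 2); (1, 0, 0, 0, 0))


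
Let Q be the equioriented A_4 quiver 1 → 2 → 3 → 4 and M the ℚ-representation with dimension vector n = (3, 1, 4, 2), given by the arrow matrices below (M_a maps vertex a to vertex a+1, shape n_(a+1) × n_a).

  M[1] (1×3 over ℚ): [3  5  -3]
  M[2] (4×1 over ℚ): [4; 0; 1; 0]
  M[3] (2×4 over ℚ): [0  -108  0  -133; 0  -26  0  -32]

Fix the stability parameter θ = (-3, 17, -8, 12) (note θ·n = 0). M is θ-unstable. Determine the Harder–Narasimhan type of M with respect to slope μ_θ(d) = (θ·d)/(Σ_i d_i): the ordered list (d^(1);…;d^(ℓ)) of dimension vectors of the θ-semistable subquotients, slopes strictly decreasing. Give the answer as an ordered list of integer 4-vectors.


Via rank(M_{q-1}∘⋯∘M_p): M ≅ I[1,1]^2, I[1,3], I[3,3], I[3,4]^2.
μ_θ-semistable layers: μ^(1)=12; μ^(2)=9/2; μ^(3)=-3; μ^(4)=-8

((0, 0, 0, 2); (0, 1, 1, 0); (3, 0, 0, 0); (0, 0, 3, 0))


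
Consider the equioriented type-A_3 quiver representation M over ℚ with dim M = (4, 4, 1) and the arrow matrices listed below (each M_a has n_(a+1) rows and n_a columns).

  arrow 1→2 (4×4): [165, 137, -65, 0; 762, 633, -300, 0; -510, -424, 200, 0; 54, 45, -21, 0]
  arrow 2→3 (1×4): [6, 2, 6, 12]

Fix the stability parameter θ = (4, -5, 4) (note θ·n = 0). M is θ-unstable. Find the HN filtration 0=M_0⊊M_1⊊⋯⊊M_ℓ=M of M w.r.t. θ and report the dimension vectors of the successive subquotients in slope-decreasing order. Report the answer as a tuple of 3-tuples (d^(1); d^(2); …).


Barcode: M ≅ I[1,1], I[1,2]^2, I[1,3], I[2,2]. HN layers by μ_θ (3 steps, strictly decreasing):
  μ^(1)=4; μ^(2)=-1/2; μ^(3)=-5

((1, 0, 1); (3, 3, 0); (0, 1, 0))


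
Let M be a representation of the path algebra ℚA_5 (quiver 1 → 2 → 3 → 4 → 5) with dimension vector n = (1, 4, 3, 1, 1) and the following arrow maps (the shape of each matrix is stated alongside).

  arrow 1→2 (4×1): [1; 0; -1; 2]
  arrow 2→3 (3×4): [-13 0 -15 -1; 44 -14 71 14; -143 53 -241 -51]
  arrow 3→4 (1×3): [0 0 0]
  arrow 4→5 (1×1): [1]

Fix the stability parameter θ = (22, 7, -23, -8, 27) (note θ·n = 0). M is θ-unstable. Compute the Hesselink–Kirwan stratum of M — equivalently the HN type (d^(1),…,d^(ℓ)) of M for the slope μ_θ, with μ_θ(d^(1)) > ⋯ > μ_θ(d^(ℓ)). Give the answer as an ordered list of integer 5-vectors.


Interval decomposition of M: I[1,3], I[2,2], I[2,3]^2, I[4,5].
HN type (ℓ=4): μ^(1)=27; μ^(2)=7; μ^(3)=2; μ^(4)=-8

((0, 0, 0, 0, 1); (0, 1, 0, 0, 0); (1, 1, 1, 0, 0); (0, 2, 2, 1, 0))


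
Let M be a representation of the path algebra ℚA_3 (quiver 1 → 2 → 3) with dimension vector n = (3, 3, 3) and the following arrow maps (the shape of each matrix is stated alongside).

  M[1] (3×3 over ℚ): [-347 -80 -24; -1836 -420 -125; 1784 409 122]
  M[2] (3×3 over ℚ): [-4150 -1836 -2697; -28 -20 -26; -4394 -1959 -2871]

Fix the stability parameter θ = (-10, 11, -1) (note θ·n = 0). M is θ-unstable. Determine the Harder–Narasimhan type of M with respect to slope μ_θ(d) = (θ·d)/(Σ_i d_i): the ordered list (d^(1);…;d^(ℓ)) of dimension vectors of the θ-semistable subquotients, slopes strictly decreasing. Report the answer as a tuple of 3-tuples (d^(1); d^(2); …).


Interval decomposition of M: I[1,2], I[1,3]^2, I[3,3].
HN type (ℓ=4): μ^(1)=11; μ^(2)=5; μ^(3)=-1; μ^(4)=-10

((0, 1, 0); (0, 2, 2); (0, 0, 1); (3, 0, 0))


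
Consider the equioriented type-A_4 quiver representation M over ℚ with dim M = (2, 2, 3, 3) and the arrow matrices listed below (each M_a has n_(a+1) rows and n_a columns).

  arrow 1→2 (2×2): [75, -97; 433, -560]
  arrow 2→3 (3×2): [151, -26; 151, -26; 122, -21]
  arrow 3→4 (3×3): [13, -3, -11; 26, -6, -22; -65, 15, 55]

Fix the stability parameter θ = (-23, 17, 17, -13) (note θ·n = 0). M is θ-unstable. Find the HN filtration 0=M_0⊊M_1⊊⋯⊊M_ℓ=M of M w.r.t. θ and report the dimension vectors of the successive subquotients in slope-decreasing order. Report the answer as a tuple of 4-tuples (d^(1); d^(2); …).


Barcode: M ≅ I[1,3], I[1,4], I[3,3], I[4,4]^2. HN layers by μ_θ (4 steps, strictly decreasing):
  μ^(1)=17; μ^(2)=7; μ^(3)=-13; μ^(4)=-23

((0, 1, 2, 0); (0, 1, 1, 1); (0, 0, 0, 2); (2, 0, 0, 0))


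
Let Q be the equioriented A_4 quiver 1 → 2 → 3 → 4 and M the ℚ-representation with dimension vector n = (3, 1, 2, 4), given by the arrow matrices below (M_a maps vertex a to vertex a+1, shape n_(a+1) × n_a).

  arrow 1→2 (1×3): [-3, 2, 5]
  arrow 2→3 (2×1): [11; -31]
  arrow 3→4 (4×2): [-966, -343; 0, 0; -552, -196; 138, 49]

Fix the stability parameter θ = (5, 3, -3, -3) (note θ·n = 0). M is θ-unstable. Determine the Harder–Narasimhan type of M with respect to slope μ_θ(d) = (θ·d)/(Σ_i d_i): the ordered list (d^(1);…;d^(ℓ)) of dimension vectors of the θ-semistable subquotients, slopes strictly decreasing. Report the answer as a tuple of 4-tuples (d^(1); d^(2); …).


Interval decomposition of M: I[1,1]^2, I[1,4], I[3,3], I[4,4]^3.
HN type (ℓ=3): μ^(1)=5; μ^(2)=1/2; μ^(3)=-3

((2, 0, 0, 0); (1, 1, 1, 1); (0, 0, 1, 3))


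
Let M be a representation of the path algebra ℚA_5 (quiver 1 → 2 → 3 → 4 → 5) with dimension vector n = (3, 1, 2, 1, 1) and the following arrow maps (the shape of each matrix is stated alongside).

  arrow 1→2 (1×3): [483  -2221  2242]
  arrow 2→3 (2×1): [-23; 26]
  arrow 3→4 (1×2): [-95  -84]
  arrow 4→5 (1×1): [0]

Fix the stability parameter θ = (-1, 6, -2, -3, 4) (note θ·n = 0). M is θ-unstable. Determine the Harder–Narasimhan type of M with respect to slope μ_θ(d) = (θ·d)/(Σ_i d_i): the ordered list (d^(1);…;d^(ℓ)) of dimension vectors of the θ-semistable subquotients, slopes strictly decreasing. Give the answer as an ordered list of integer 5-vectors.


Barcode: M ≅ I[1,1]^2, I[1,4], I[3,3], I[5,5]. HN layers by μ_θ (4 steps, strictly decreasing):
  μ^(1)=4; μ^(2)=1/3; μ^(3)=-1; μ^(4)=-2

((0, 0, 0, 0, 1); (0, 1, 1, 1, 0); (3, 0, 0, 0, 0); (0, 0, 1, 0, 0))


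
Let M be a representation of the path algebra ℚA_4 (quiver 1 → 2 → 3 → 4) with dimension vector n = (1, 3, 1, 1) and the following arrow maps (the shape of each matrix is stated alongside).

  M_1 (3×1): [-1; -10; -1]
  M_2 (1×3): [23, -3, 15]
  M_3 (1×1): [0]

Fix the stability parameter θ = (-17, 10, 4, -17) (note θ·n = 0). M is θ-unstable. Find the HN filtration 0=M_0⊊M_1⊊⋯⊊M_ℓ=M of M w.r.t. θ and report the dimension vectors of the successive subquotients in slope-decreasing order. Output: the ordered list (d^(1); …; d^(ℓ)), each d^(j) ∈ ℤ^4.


Barcode: M ≅ I[1,3], I[2,2]^2, I[4,4]. HN layers by μ_θ (3 steps, strictly decreasing):
  μ^(1)=10; μ^(2)=7; μ^(3)=-17

((0, 2, 0, 0); (0, 1, 1, 0); (1, 0, 0, 1))


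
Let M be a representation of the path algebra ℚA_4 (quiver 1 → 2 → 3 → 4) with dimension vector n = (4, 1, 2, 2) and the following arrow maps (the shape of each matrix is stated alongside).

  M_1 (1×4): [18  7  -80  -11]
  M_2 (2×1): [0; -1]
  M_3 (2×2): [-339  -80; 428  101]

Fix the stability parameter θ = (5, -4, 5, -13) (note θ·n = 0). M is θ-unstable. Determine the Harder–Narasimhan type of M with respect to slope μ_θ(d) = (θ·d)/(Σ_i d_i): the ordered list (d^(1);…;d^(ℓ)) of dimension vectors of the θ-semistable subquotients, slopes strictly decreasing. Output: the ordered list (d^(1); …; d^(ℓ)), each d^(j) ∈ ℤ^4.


Via rank(M_{q-1}∘⋯∘M_p): M ≅ I[1,1]^3, I[1,4], I[3,4].
μ_θ-semistable layers: μ^(1)=5; μ^(2)=-7/4; μ^(3)=-4

((3, 0, 0, 0); (1, 1, 1, 1); (0, 0, 1, 1))


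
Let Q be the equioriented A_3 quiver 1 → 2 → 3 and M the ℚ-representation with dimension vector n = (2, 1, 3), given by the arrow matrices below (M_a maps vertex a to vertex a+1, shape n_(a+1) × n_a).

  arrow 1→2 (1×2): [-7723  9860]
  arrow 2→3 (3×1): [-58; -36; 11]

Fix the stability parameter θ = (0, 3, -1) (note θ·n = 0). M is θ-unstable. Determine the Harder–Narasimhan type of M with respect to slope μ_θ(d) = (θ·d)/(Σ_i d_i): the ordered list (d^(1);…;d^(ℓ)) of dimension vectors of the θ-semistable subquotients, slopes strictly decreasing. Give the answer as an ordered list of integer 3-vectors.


Barcode: M ≅ I[1,1], I[1,3], I[3,3]^2. HN layers by μ_θ (3 steps, strictly decreasing):
  μ^(1)=1; μ^(2)=0; μ^(3)=-1

((0, 1, 1); (2, 0, 0); (0, 0, 2))


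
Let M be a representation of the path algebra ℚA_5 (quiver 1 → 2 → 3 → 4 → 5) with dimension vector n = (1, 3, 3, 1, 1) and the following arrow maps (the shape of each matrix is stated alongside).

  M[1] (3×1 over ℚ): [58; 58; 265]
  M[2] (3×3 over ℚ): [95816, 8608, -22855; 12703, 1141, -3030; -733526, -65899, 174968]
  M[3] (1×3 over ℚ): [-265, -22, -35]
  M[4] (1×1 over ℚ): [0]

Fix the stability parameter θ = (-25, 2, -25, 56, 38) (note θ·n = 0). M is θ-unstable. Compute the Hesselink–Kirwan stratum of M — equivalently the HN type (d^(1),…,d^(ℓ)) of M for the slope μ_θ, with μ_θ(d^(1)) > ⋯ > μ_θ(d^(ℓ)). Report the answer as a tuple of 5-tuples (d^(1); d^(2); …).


Barcode: M ≅ I[1,4], I[2,3]^2, I[5,5]. HN layers by μ_θ (4 steps, strictly decreasing):
  μ^(1)=56; μ^(2)=38; μ^(3)=-23/2; μ^(4)=-25

((0, 0, 0, 1, 0); (0, 0, 0, 0, 1); (0, 3, 3, 0, 0); (1, 0, 0, 0, 0))


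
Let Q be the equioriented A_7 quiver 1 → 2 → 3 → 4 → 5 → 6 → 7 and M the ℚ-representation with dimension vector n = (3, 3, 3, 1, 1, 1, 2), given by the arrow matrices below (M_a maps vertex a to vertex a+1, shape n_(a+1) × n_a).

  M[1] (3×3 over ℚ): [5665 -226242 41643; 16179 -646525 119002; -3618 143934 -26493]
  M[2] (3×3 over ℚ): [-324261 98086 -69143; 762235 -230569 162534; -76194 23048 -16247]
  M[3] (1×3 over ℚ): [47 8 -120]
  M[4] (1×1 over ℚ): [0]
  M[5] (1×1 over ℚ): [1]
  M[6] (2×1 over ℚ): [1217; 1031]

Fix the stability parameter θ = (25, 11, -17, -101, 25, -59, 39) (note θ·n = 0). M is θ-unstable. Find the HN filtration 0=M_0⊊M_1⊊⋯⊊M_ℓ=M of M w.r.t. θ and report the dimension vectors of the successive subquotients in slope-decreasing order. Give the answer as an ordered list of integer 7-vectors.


Barcode: M ≅ I[1,3]^2, I[1,4], I[5,7], I[7,7]. HN layers by μ_θ (4 steps, strictly decreasing):
  μ^(1)=39; μ^(2)=19/3; μ^(3)=-17; μ^(4)=-41/2

((0, 0, 0, 0, 0, 0, 2); (2, 2, 2, 0, 0, 0, 0); (0, 0, 0, 0, 1, 1, 0); (1, 1, 1, 1, 0, 0, 0))


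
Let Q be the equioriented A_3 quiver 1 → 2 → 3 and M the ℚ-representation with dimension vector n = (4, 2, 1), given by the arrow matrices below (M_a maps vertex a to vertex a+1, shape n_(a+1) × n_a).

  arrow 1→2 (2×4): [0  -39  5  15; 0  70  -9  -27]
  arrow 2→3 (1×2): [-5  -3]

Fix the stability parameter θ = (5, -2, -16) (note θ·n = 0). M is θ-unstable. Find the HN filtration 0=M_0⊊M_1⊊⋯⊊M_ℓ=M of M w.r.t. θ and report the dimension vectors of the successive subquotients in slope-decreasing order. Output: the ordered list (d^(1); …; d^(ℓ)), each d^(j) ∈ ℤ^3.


Interval decomposition of M: I[1,1]^2, I[1,2], I[1,3].
HN type (ℓ=3): μ^(1)=5; μ^(2)=3/2; μ^(3)=-13/3

((2, 0, 0); (1, 1, 0); (1, 1, 1))


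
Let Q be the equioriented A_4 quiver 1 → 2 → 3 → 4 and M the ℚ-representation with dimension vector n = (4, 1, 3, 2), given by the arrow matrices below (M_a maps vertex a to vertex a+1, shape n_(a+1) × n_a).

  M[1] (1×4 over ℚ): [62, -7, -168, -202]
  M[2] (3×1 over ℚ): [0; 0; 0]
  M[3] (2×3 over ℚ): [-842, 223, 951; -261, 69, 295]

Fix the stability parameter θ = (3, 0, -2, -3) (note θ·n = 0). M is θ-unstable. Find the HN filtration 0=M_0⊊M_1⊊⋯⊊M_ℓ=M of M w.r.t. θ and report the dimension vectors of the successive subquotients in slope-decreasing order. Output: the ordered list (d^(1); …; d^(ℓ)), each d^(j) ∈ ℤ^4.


Interval decomposition of M: I[1,1]^3, I[1,2], I[3,3], I[3,4]^2.
HN type (ℓ=4): μ^(1)=3; μ^(2)=3/2; μ^(3)=-2; μ^(4)=-5/2

((3, 0, 0, 0); (1, 1, 0, 0); (0, 0, 1, 0); (0, 0, 2, 2))


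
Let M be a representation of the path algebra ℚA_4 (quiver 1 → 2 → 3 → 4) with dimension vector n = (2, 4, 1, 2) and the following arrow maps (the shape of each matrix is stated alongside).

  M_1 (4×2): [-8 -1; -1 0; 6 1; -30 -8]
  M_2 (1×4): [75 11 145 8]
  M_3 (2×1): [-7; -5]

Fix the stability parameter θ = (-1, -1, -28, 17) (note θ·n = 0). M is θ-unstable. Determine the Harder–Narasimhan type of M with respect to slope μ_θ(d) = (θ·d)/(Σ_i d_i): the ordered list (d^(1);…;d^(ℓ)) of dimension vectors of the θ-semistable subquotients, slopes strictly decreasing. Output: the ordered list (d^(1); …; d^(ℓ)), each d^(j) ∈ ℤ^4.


Barcode: M ≅ I[1,2], I[1,4], I[2,2]^2, I[4,4]. HN layers by μ_θ (3 steps, strictly decreasing):
  μ^(1)=17; μ^(2)=-1; μ^(3)=-10

((0, 0, 0, 2); (1, 3, 0, 0); (1, 1, 1, 0))


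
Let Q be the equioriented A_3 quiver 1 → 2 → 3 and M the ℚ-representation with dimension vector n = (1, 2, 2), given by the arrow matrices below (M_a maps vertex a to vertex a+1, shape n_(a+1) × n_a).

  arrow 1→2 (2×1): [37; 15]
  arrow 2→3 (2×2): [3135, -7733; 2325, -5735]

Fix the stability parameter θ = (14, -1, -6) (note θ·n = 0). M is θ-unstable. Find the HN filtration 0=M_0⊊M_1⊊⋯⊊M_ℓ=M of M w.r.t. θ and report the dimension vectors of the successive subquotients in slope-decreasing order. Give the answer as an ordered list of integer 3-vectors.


Via rank(M_{q-1}∘⋯∘M_p): M ≅ I[1,2], I[2,3], I[3,3].
μ_θ-semistable layers: μ^(1)=13/2; μ^(2)=-7/2; μ^(3)=-6

((1, 1, 0); (0, 1, 1); (0, 0, 1))


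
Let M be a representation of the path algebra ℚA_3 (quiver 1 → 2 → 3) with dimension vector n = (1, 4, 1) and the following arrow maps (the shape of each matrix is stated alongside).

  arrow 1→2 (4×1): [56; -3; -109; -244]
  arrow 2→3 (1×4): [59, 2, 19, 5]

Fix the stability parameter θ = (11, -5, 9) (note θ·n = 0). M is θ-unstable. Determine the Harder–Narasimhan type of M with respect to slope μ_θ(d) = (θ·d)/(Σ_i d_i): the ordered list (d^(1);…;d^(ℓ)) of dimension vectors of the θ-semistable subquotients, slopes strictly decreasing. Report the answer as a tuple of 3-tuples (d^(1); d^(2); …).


Via rank(M_{q-1}∘⋯∘M_p): M ≅ I[1,3], I[2,2]^3.
μ_θ-semistable layers: μ^(1)=9; μ^(2)=3; μ^(3)=-5

((0, 0, 1); (1, 1, 0); (0, 3, 0))


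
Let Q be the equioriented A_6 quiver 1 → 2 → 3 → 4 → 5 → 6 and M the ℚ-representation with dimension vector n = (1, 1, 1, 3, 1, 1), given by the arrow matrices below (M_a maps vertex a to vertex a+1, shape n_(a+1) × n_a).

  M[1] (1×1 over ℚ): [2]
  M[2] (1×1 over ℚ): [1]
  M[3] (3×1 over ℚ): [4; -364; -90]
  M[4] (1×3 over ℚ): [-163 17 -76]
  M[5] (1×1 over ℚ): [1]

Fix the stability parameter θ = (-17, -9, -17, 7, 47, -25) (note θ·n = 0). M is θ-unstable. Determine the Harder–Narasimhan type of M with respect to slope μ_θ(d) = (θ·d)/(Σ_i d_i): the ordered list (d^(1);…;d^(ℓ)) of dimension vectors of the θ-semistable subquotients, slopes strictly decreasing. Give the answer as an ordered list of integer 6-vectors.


Barcode: M ≅ I[1,4], I[4,4], I[4,6]. HN layers by μ_θ (4 steps, strictly decreasing):
  μ^(1)=11; μ^(2)=7; μ^(3)=-13; μ^(4)=-17

((0, 0, 0, 0, 1, 1); (0, 0, 0, 3, 0, 0); (0, 1, 1, 0, 0, 0); (1, 0, 0, 0, 0, 0))


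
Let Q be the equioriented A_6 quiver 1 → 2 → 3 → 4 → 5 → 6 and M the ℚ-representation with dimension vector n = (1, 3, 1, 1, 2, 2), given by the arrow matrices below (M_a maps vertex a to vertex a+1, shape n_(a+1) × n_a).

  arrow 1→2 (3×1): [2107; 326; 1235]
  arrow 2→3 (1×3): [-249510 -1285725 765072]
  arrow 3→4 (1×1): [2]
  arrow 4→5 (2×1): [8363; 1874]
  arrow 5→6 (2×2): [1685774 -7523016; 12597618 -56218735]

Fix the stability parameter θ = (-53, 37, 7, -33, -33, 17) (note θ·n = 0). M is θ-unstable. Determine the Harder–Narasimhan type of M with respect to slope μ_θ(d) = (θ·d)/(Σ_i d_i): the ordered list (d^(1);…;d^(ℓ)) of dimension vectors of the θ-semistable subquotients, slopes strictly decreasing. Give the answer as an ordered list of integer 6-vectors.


Via rank(M_{q-1}∘⋯∘M_p): M ≅ I[1,2], I[2,2], I[2,6], I[5,6].
μ_θ-semistable layers: μ^(1)=37; μ^(2)=17; μ^(3)=-11/2; μ^(4)=-33; μ^(5)=-53

((0, 2, 0, 0, 0, 0); (0, 0, 0, 0, 0, 2); (0, 1, 1, 1, 1, 0); (0, 0, 0, 0, 1, 0); (1, 0, 0, 0, 0, 0))


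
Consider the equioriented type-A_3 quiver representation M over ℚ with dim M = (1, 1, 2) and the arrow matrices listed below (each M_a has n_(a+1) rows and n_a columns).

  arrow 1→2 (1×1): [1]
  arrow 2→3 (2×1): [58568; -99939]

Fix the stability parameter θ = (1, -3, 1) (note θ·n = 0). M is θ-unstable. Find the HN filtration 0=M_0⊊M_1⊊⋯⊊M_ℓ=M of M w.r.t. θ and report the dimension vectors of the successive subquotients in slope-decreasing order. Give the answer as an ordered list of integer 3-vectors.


Via rank(M_{q-1}∘⋯∘M_p): M ≅ I[1,3], I[3,3].
μ_θ-semistable layers: μ^(1)=1; μ^(2)=-1

((0, 0, 2); (1, 1, 0))


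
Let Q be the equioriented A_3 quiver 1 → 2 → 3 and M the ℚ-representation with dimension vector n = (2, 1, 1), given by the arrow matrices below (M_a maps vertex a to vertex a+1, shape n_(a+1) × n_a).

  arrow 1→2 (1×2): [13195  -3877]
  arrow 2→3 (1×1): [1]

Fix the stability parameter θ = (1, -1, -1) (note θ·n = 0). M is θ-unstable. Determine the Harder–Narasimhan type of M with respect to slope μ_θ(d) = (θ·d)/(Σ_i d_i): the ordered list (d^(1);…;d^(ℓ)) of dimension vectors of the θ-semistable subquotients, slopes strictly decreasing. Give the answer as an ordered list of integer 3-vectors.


Via rank(M_{q-1}∘⋯∘M_p): M ≅ I[1,1], I[1,3].
μ_θ-semistable layers: μ^(1)=1; μ^(2)=-1/3

((1, 0, 0); (1, 1, 1))


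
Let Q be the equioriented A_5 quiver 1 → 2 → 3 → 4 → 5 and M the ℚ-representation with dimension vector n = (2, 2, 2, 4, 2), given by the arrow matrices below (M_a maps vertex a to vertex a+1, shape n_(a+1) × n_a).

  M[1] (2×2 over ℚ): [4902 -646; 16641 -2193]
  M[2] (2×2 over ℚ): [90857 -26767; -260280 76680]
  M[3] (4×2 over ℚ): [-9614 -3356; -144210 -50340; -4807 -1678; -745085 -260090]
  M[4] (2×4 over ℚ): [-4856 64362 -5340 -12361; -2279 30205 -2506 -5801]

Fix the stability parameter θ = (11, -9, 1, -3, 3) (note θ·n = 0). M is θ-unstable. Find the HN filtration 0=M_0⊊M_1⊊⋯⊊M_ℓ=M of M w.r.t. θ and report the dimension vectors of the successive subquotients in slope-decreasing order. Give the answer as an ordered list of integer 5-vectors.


Barcode: M ≅ I[1,1], I[1,5], I[2,2], I[3,3], I[4,4]^2, I[4,5]. HN layers by μ_θ (6 steps, strictly decreasing):
  μ^(1)=11; μ^(2)=3; μ^(3)=1; μ^(4)=0; μ^(5)=-3; μ^(6)=-9

((1, 0, 0, 0, 0); (0, 0, 0, 0, 2); (0, 0, 1, 0, 0); (1, 1, 1, 1, 0); (0, 0, 0, 3, 0); (0, 1, 0, 0, 0))


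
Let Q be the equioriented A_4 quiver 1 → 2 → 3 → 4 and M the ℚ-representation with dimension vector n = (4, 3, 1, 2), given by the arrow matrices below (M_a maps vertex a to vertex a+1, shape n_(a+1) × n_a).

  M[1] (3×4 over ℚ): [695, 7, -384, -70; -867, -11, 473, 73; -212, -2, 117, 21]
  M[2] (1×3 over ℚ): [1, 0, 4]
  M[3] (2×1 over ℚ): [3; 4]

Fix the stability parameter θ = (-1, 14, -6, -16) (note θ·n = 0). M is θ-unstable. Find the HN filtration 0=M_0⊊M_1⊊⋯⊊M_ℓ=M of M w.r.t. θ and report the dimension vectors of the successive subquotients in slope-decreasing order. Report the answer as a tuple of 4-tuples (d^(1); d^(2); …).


Interval decomposition of M: I[1,1], I[1,2]^2, I[1,4], I[4,4].
HN type (ℓ=4): μ^(1)=14; μ^(2)=-1; μ^(3)=-9/4; μ^(4)=-16

((0, 2, 0, 0); (3, 0, 0, 0); (1, 1, 1, 1); (0, 0, 0, 1))
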